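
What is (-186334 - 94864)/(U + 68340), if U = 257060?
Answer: -140599/162700 ≈ -0.86416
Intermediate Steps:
(-186334 - 94864)/(U + 68340) = (-186334 - 94864)/(257060 + 68340) = -281198/325400 = -281198*1/325400 = -140599/162700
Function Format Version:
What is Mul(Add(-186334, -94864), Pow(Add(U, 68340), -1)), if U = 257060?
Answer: Rational(-140599, 162700) ≈ -0.86416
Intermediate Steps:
Mul(Add(-186334, -94864), Pow(Add(U, 68340), -1)) = Mul(Add(-186334, -94864), Pow(Add(257060, 68340), -1)) = Mul(-281198, Pow(325400, -1)) = Mul(-281198, Rational(1, 325400)) = Rational(-140599, 162700)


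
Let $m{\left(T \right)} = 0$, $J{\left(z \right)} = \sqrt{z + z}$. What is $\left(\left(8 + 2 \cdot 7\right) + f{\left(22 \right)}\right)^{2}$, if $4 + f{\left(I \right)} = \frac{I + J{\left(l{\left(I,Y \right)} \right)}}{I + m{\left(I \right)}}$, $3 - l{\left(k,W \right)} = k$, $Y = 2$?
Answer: $\frac{\left(418 + i \sqrt{38}\right)^{2}}{484} \approx 360.92 + 10.648 i$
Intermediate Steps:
$l{\left(k,W \right)} = 3 - k$
$J{\left(z \right)} = \sqrt{2} \sqrt{z}$ ($J{\left(z \right)} = \sqrt{2 z} = \sqrt{2} \sqrt{z}$)
$f{\left(I \right)} = -4 + \frac{I + \sqrt{2} \sqrt{3 - I}}{I}$ ($f{\left(I \right)} = -4 + \frac{I + \sqrt{2} \sqrt{3 - I}}{I + 0} = -4 + \frac{I + \sqrt{2} \sqrt{3 - I}}{I}$)
$\left(\left(8 + 2 \cdot 7\right) + f{\left(22 \right)}\right)^{2} = \left(\left(8 + 2 \cdot 7\right) - \left(3 - \frac{\sqrt{6 - 44}}{22}\right)\right)^{2} = \left(\left(8 + 14\right) - \left(3 - \frac{\sqrt{6 - 44}}{22}\right)\right)^{2} = \left(22 - \left(3 - \frac{\sqrt{-38}}{22}\right)\right)^{2} = \left(22 - \left(3 - \frac{i \sqrt{38}}{22}\right)\right)^{2} = \left(19 + \frac{i \sqrt{38}}{22}\right)^{2}$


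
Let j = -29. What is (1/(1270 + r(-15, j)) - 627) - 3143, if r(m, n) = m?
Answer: -4731349/1255 ≈ -3770.0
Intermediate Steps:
(1/(1270 + r(-15, j)) - 627) - 3143 = (1/(1270 - 15) - 627) - 3143 = (1/1255 - 627) - 3143 = -786884/1255 - 3143 = -4731349/1255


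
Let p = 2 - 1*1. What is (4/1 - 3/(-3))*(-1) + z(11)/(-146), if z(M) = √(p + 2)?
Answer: -5 - √3/146 ≈ -5.0119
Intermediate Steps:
p = 1 (p = 2 - 1 = 1)
z(M) = √3 (z(M) = √(1 + 2) = √3)
(4/1 - 3/(-3))*(-1) + z(11)/(-146) = (4/1 - 3/(-3))*(-1) + √3/(-146) = (4*1 - 3*(-⅓))*(-1) + √3*(-1/146) = (4 + 1)*(-1) - √3/146 = 5*(-1) - √3/146 = -5 - √3/146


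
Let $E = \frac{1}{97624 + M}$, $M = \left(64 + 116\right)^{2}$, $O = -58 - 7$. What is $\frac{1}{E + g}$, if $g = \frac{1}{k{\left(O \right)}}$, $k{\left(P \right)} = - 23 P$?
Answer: $\frac{194385880}{131519} \approx 1478.0$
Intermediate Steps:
$O = -65$
$M = 32400$ ($M = 180^{2} = 32400$)
$g = \frac{1}{1495}$ ($g = \frac{1}{\left(-23\right) \left(-65\right)} = \frac{1}{1495} \approx 0.0006689$)
$E = \frac{1}{130024}$ ($E = \frac{1}{97624 + 32400} = \frac{1}{130024} \approx 7.6909 \cdot 10^{-6}$)
$\frac{1}{E + g} = \frac{1}{\frac{1}{130024} + \frac{1}{1495}} = \frac{1}{\frac{131519}{194385880}} = \frac{194385880}{131519}$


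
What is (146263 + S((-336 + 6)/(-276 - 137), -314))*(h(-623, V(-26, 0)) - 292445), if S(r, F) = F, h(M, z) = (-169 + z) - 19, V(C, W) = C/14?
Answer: -298968353356/7 ≈ -4.2710e+10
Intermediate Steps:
V(C, W) = C/14 (V(C, W) = C*(1/14) = C/14)
h(M, z) = -188 + z
(146263 + S((-336 + 6)/(-276 - 137), -314))*(h(-623, V(-26, 0)) - 292445) = (146263 - 314)*((-188 + (1/14)*(-26)) - 292445) = 145949*((-188 - 13/7) - 292445) = 145949*(-1329/7 - 292445) = 145949*(-2048444/7) = -298968353356/7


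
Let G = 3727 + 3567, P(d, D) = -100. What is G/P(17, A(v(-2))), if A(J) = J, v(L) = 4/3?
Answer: -3647/50 ≈ -72.940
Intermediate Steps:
v(L) = 4/3 (v(L) = 4*(⅓) = 4/3)
G = 7294
G/P(17, A(v(-2))) = 7294/(-100) = 7294*(-1/100) = -3647/50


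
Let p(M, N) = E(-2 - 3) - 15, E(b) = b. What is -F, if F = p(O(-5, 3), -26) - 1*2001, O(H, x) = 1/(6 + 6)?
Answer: 2021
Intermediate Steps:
O(H, x) = 1/12
p(M, N) = -20 (p(M, N) = (-2 - 3) - 15 = -5 - 15 = -20)
F = -2021 (F = -20 - 1*2001 = -20 - 2001 = -2021)
-F = -1*(-2021) = 2021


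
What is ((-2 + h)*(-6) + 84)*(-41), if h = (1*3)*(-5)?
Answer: -7626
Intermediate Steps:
h = -15 (h = 3*(-5) = -15)
((-2 + h)*(-6) + 84)*(-41) = ((-2 - 15)*(-6) + 84)*(-41) = (-17*(-6) + 84)*(-41) = (102 + 84)*(-41) = 186*(-41) = -7626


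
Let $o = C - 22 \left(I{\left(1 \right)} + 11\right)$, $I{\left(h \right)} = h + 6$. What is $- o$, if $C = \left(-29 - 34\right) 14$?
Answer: $1278$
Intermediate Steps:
$I{\left(h \right)} = 6 + h$
$C = -882$ ($C = \left(-63\right) 14 = -882$)
$o = -1278$ ($o = -882 - 22 \left(\left(6 + 1\right) + 11\right) = -882 - 22 \left(7 + 11\right) = -882 - 22 \cdot 18 = -882 - 396 = -1278$)
$- o = \left(-1\right) \left(-1278\right) = 1278$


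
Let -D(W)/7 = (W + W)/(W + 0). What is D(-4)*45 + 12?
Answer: -618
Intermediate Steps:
D(W) = -14 (D(W) = -7*(W + W)/(W + 0) = -7*2*W/W = -7*2 = -14)
D(-4)*45 + 12 = -14*45 + 12 = -630 + 12 = -618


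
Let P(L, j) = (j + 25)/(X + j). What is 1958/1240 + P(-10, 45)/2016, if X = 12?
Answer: 2009683/1272240 ≈ 1.5796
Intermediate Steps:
P(L, j) = (25 + j)/(12 + j) (P(L, j) = (j + 25)/(12 + j) = (25 + j)/(12 + j))
1958/1240 + P(-10, 45)/2016 = 1958/1240 + ((25 + 45)/(12 + 45))/2016 = 1958*(1/1240) + (70/57)*(1/2016) = 979/620 + ((1/57)*70)*(1/2016) = 979/620 + (70/57)*(1/2016) = 979/620 + 5/8208 = 2009683/1272240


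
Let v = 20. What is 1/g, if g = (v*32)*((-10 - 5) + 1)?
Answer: -1/8960 ≈ -0.00011161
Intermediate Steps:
g = -8960 (g = (20*32)*((-10 - 5) + 1) = 640*(-15 + 1) = 640*(-14) = -8960)
1/g = 1/(-8960) = -1/8960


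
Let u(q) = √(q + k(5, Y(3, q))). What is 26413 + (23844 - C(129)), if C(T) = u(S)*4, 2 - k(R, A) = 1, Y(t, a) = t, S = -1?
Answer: 50257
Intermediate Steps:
k(R, A) = 1 (k(R, A) = 2 - 1*1 = 2 - 1 = 1)
u(q) = √(1 + q) (u(q) = √(q + 1) = √(1 + q))
C(T) = 0 (C(T) = √(1 - 1)*4 = √0*4 = 0*4 = 0)
26413 + (23844 - C(129)) = 26413 + (23844 - 1*0) = 26413 + (23844 + 0) = 26413 + 23844 = 50257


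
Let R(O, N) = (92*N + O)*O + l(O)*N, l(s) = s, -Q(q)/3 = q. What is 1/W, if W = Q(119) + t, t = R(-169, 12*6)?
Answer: -1/1103420 ≈ -9.0627e-7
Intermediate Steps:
Q(q) = -3*q
R(O, N) = N*O + O*(O + 92*N) (R(O, N) = (92*N + O)*O + O*N = (O + 92*N)*O + N*O = O*(O + 92*N) + N*O = N*O + O*(O + 92*N))
t = -1103063 (t = -169*(-169 + 93*(12*6)) = -169*(-169 + 93*72) = -169*(-169 + 6696) = -169*6527 = -1103063)
W = -1103420 (W = -3*119 - 1103063 = -357 - 1103063 = -1103420)
1/W = 1/(-1103420) = -1/1103420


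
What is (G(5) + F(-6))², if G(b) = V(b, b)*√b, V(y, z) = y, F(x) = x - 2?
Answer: 189 - 80*√5 ≈ 10.115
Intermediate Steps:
F(x) = -2 + x
G(b) = b^(3/2) (G(b) = b*√b = b^(3/2))
(G(5) + F(-6))² = (5^(3/2) + (-2 - 6))² = (5*√5 - 8)² = (-8 + 5*√5)²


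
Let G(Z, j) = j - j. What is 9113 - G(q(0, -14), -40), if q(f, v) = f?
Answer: 9113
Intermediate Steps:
G(Z, j) = 0
9113 - G(q(0, -14), -40) = 9113 - 1*0 = 9113 + 0 = 9113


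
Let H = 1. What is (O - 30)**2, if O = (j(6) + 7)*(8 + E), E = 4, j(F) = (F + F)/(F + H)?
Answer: 272484/49 ≈ 5560.9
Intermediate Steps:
j(F) = 2*F/(1 + F) (j(F) = (F + F)/(F + 1) = (2*F)/(1 + F) = 2*F/(1 + F))
O = 732/7 (O = (2*6/(1 + 6) + 7)*(8 + 4) = (2*6/7 + 7)*12 = (2*6*(1/7) + 7)*12 = (12/7 + 7)*12 = (61/7)*12 = 732/7 ≈ 104.57)
(O - 30)**2 = (732/7 - 30)**2 = (522/7)**2 = 272484/49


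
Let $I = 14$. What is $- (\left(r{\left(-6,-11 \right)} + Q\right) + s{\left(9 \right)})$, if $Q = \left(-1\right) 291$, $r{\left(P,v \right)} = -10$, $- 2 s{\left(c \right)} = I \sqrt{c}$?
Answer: $322$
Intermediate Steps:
$s{\left(c \right)} = - 7 \sqrt{c}$ ($s{\left(c \right)} = - \frac{14 \sqrt{c}}{2} = - 7 \sqrt{c}$)
$Q = -291$
$- (\left(r{\left(-6,-11 \right)} + Q\right) + s{\left(9 \right)}) = - (\left(-10 - 291\right) - 7 \sqrt{9}) = - (-301 - 21) = \left(-1\right) \left(-322\right) = 322$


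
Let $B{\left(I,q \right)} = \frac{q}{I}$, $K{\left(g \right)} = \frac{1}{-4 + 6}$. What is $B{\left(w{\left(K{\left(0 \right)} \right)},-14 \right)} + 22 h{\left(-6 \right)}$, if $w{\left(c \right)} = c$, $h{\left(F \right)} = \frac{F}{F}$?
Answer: $-6$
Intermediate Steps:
$h{\left(F \right)} = 1$
$K{\left(g \right)} = \frac{1}{2}$
$B{\left(w{\left(K{\left(0 \right)} \right)},-14 \right)} + 22 h{\left(-6 \right)} = - 14 \frac{1}{\frac{1}{2}} + 22 \cdot 1 = \left(-14\right) 2 + 22 = -28 + 22 = -6$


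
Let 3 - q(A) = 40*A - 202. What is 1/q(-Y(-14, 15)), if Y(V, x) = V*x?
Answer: -1/8195 ≈ -0.00012203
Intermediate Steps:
q(A) = 205 - 40*A (q(A) = 3 - (40*A - 202) = 3 - (-202 + 40*A) = 3 + (202 - 40*A) = 205 - 40*A)
1/q(-Y(-14, 15)) = 1/(205 - (-40)*(-14*15)) = 1/(205 - (-40)*(-210)) = 1/(205 - 40*210) = 1/(205 - 8400) = 1/(-8195) = -1/8195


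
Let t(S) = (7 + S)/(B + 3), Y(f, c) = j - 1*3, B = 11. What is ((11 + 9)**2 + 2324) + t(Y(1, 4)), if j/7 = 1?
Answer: 38147/14 ≈ 2724.8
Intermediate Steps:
j = 7 (j = 7*1 = 7)
Y(f, c) = 4 (Y(f, c) = 7 - 1*3 = 7 - 3 = 4)
t(S) = 1/2 + S/14 (t(S) = (7 + S)/(11 + 3) = (7 + S)/14 = (7 + S)*(1/14) = 1/2 + S/14)
((11 + 9)**2 + 2324) + t(Y(1, 4)) = ((11 + 9)**2 + 2324) + (1/2 + (1/14)*4) = (20**2 + 2324) + (1/2 + 2/7) = (400 + 2324) + 11/14 = 2724 + 11/14 = 38147/14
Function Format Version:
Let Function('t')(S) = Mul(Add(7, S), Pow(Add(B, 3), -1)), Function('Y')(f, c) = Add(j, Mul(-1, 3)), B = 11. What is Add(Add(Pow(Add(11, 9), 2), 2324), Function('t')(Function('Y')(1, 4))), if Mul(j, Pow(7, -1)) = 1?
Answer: Rational(38147, 14) ≈ 2724.8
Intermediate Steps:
j = 7 (j = Mul(7, 1) = 7)
Function('Y')(f, c) = 4 (Function('Y')(f, c) = Add(7, Mul(-1, 3)) = Add(7, -3) = 4)
Function('t')(S) = Add(Rational(1, 2), Mul(Rational(1, 14), S)) (Function('t')(S) = Mul(Add(7, S), Pow(Add(11, 3), -1)) = Mul(Add(7, S), Pow(14, -1)) = Mul(Add(7, S), Rational(1, 14)) = Add(Rational(1, 2), Mul(Rational(1, 14), S)))
Add(Add(Pow(Add(11, 9), 2), 2324), Function('t')(Function('Y')(1, 4))) = Add(Add(Pow(Add(11, 9), 2), 2324), Add(Rational(1, 2), Mul(Rational(1, 14), 4))) = Add(Add(Pow(20, 2), 2324), Add(Rational(1, 2), Rational(2, 7))) = Add(Add(400, 2324), Rational(11, 14)) = Add(2724, Rational(11, 14)) = Rational(38147, 14)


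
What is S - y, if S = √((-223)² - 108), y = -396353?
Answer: 396353 + √49621 ≈ 3.9658e+5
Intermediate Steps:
S = √49621 (S = √(49729 - 108) = √49621 ≈ 222.76)
S - y = √49621 - 1*(-396353) = √49621 + 396353 = 396353 + √49621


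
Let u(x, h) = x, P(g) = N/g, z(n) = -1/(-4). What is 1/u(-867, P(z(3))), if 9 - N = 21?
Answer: -1/867 ≈ -0.0011534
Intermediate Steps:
N = -12 (N = 9 - 1*21 = 9 - 21 = -12)
z(n) = ¼ (z(n) = -1*(-¼) = ¼)
P(g) = -12/g
1/u(-867, P(z(3))) = 1/(-867) = -1/867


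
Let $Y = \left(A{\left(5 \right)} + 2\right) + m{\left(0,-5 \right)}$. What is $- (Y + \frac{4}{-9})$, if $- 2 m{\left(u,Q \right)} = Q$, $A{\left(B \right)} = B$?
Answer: $- \frac{163}{18} \approx -9.0556$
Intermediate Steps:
$m{\left(u,Q \right)} = - \frac{Q}{2}$
$Y = \frac{19}{2}$ ($Y = \left(5 + 2\right) - - \frac{5}{2} = 7 + \frac{5}{2} = \frac{19}{2} \approx 9.5$)
$- (Y + \frac{4}{-9}) = - (\frac{19}{2} + \frac{4}{-9}) = - (\frac{19}{2} + 4 \left(- \frac{1}{9}\right)) = - (\frac{19}{2} - \frac{4}{9}) = \left(-1\right) \frac{163}{18} = - \frac{163}{18}$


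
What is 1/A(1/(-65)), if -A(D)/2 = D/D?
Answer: -½ ≈ -0.50000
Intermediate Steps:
A(D) = -2 (A(D) = -2*D/D = -2*1 = -2)
1/A(1/(-65)) = 1/(-2) = -½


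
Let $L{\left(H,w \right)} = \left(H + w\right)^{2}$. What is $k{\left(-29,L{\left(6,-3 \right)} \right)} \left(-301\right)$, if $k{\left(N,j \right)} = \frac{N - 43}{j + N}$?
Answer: $- \frac{5418}{5} \approx -1083.6$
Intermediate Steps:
$k{\left(N,j \right)} = \frac{-43 + N}{N + j}$
$k{\left(-29,L{\left(6,-3 \right)} \right)} \left(-301\right) = \frac{-43 - 29}{-29 + \left(6 - 3\right)^{2}} \left(-301\right) = \frac{1}{-29 + 3^{2}} \left(-72\right) \left(-301\right) = \frac{1}{-29 + 9} \left(-72\right) \left(-301\right) = \frac{1}{-20} \left(-72\right) \left(-301\right) = \left(- \frac{1}{20}\right) \left(-72\right) \left(-301\right) = \frac{18}{5} \left(-301\right) = - \frac{5418}{5}$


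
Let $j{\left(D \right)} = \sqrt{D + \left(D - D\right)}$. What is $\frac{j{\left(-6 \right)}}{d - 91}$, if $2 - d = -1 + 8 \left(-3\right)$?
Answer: $- \frac{i \sqrt{6}}{64} \approx - 0.038273 i$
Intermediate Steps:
$j{\left(D \right)} = \sqrt{D}$ ($j{\left(D \right)} = \sqrt{D + 0} = \sqrt{D}$)
$d = 27$ ($d = 2 - \left(-1 + 8 \left(-3\right)\right) = 2 - \left(-1 - 24\right) = 2 - -25 = 2 + 25 = 27$)
$\frac{j{\left(-6 \right)}}{d - 91} = \frac{\sqrt{-6}}{27 - 91} = \frac{i \sqrt{6}}{-64} = i \sqrt{6} \left(- \frac{1}{64}\right) = - \frac{i \sqrt{6}}{64}$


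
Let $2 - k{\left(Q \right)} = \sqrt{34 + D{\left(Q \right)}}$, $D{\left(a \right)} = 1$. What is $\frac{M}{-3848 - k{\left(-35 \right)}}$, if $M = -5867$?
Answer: $\frac{645370}{423499} + \frac{5867 \sqrt{35}}{14822465} \approx 1.5262$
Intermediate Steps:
$k{\left(Q \right)} = 2 - \sqrt{35}$ ($k{\left(Q \right)} = 2 - \sqrt{34 + 1} = 2 - \sqrt{35}$)
$\frac{M}{-3848 - k{\left(-35 \right)}} = - \frac{5867}{-3848 - \left(2 - \sqrt{35}\right)} = - \frac{5867}{-3850 + \sqrt{35}}$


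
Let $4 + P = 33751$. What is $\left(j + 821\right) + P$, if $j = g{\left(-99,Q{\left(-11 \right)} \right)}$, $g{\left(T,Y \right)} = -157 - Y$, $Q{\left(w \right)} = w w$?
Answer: $34290$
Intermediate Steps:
$Q{\left(w \right)} = w^{2}$
$P = 33747$ ($P = -4 + 33751 = 33747$)
$j = -278$ ($j = -157 - \left(-11\right)^{2} = -157 - 121 = -278$)
$\left(j + 821\right) + P = \left(-278 + 821\right) + 33747 = 543 + 33747 = 34290$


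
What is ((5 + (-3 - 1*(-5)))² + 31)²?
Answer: 6400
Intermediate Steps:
((5 + (-3 - 1*(-5)))² + 31)² = ((5 + (-3 + 5))² + 31)² = ((5 + 2)² + 31)² = (7² + 31)² = (49 + 31)² = 80² = 6400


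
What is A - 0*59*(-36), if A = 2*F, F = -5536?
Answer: -11072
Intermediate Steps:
A = -11072 (A = 2*(-5536) = -11072)
A - 0*59*(-36) = -11072 - 0*59*(-36) = -11072 - 0*(-36) = -11072 - 1*0 = -11072 + 0 = -11072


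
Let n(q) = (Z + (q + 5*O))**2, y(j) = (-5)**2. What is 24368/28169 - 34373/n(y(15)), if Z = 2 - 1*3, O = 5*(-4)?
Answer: -827503469/162704144 ≈ -5.0859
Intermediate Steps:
O = -20
Z = -1 (Z = 2 - 3 = -1)
y(j) = 25
n(q) = (-101 + q)**2 (n(q) = (-1 + (q + 5*(-20)))**2 = (-1 + (q - 100))**2 = (-1 + (-100 + q))**2 = (-101 + q)**2)
24368/28169 - 34373/n(y(15)) = 24368/28169 - 34373/(-101 + 25)**2 = 24368*(1/28169) - 34373/((-76)**2) = 24368/28169 - 34373/5776 = -827503469/162704144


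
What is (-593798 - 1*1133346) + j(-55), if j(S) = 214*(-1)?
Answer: -1727358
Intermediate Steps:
j(S) = -214
(-593798 - 1*1133346) + j(-55) = (-593798 - 1*1133346) - 214 = (-593798 - 1133346) - 214 = -1727144 - 214 = -1727358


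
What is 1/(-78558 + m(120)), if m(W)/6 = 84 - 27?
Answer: -1/78216 ≈ -1.2785e-5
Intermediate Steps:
m(W) = 342 (m(W) = 6*(84 - 27) = 6*57 = 342)
1/(-78558 + m(120)) = 1/(-78558 + 342) = 1/(-78216) = -1/78216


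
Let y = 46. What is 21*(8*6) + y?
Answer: 1054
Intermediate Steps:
21*(8*6) + y = 21*(8*6) + 46 = 21*48 + 46 = 1008 + 46 = 1054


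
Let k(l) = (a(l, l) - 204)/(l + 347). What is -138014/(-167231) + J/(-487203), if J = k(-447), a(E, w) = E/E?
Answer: 6724049536307/8147544489300 ≈ 0.82528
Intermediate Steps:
a(E, w) = 1
k(l) = -203/(347 + l) (k(l) = (1 - 204)/(l + 347) = -203/(347 + l))
J = 203/100 (J = -203/(347 - 447) = -203/(-100) = -203*(-1/100) = 203/100 ≈ 2.0300)
-138014/(-167231) + J/(-487203) = -138014/(-167231) + (203/100)/(-487203) = -138014*(-1/167231) + (203/100)*(-1/487203) = 138014/167231 - 203/48720300 = 6724049536307/8147544489300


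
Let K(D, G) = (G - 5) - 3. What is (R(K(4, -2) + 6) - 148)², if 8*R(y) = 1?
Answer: 1399489/64 ≈ 21867.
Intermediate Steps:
K(D, G) = -8 + G (K(D, G) = (-5 + G) - 3 = -8 + G)
R(y) = ⅛ (R(y) = (⅛)*1 = ⅛)
(R(K(4, -2) + 6) - 148)² = (⅛ - 148)² = (-1183/8)² = 1399489/64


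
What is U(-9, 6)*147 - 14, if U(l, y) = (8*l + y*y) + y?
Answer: -4424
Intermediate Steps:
U(l, y) = y + y**2 + 8*l (U(l, y) = (8*l + y**2) + y = (y**2 + 8*l) + y = y + y**2 + 8*l)
U(-9, 6)*147 - 14 = (6 + 6**2 + 8*(-9))*147 - 14 = (6 + 36 - 72)*147 - 14 = -30*147 - 14 = -4410 - 14 = -4424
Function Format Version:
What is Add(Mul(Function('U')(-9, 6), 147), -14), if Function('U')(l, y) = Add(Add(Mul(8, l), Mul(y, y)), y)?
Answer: -4424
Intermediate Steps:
Function('U')(l, y) = Add(y, Pow(y, 2), Mul(8, l)) (Function('U')(l, y) = Add(Add(Mul(8, l), Pow(y, 2)), y) = Add(Add(Pow(y, 2), Mul(8, l)), y) = Add(y, Pow(y, 2), Mul(8, l)))
Add(Mul(Function('U')(-9, 6), 147), -14) = Add(Mul(Add(6, Pow(6, 2), Mul(8, -9)), 147), -14) = Add(Mul(Add(6, 36, -72), 147), -14) = Add(Mul(-30, 147), -14) = Add(-4410, -14) = -4424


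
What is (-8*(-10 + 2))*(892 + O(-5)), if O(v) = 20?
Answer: 58368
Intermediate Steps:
(-8*(-10 + 2))*(892 + O(-5)) = (-8*(-10 + 2))*(892 + 20) = -8*(-8)*912 = 64*912 = 58368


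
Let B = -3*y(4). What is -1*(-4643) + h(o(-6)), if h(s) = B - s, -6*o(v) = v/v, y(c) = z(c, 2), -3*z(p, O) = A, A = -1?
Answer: 27853/6 ≈ 4642.2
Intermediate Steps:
z(p, O) = ⅓ (z(p, O) = -⅓*(-1) = ⅓)
y(c) = ⅓
B = -1 (B = -3*⅓ = -1)
o(v) = -⅙ (o(v) = -v/(6*v) = -⅙*1 = -⅙)
h(s) = -1 - s
-1*(-4643) + h(o(-6)) = -1*(-4643) + (-1 - 1*(-⅙)) = 4643 + (-1 + ⅙) = 4643 - ⅚ = 27853/6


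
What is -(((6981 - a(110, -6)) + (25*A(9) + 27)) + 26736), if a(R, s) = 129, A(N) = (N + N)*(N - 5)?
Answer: -35415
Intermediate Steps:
A(N) = 2*N*(-5 + N) (A(N) = (2*N)*(-5 + N) = 2*N*(-5 + N))
-(((6981 - a(110, -6)) + (25*A(9) + 27)) + 26736) = -(((6981 - 1*129) + (25*(2*9*(-5 + 9)) + 27)) + 26736) = -(((6981 - 129) + (25*(2*9*4) + 27)) + 26736) = -((6852 + (25*72 + 27)) + 26736) = -((6852 + (1800 + 27)) + 26736) = -((6852 + 1827) + 26736) = -(8679 + 26736) = -1*35415 = -35415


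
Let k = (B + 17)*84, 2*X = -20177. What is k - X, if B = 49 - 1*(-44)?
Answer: 38657/2 ≈ 19329.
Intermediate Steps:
X = -20177/2 (X = (1/2)*(-20177) = -20177/2 ≈ -10089.)
B = 93 (B = 49 + 44 = 93)
k = 9240 (k = (93 + 17)*84 = 110*84 = 9240)
k - X = 9240 - 1*(-20177/2) = 9240 + 20177/2 = 38657/2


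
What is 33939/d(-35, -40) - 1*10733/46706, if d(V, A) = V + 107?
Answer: 88021231/186824 ≈ 471.15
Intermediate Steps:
d(V, A) = 107 + V
33939/d(-35, -40) - 1*10733/46706 = 33939/(107 - 35) - 1*10733/46706 = 33939/72 - 10733*1/46706 = 33939*(1/72) - 10733/46706 = 3771/8 - 10733/46706 = 88021231/186824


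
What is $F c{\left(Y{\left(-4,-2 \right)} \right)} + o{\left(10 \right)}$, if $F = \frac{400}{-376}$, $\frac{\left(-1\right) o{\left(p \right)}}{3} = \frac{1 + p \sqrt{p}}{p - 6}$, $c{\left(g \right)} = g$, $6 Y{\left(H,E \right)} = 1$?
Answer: $- \frac{523}{564} - \frac{15 \sqrt{10}}{2} \approx -24.644$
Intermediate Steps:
$Y{\left(H,E \right)} = \frac{1}{6}$ ($Y{\left(H,E \right)} = \frac{1}{6} \cdot 1 = \frac{1}{6}$)
$o{\left(p \right)} = - \frac{3 \left(1 + p^{\frac{3}{2}}\right)}{-6 + p}$ ($o{\left(p \right)} = - 3 \frac{1 + p \sqrt{p}}{p - 6} = - 3 \frac{1 + p^{\frac{3}{2}}}{-6 + p} = - \frac{3 \left(1 + p^{\frac{3}{2}}\right)}{-6 + p}$)
$F = - \frac{50}{47}$ ($F = 400 \left(- \frac{1}{376}\right) = - \frac{50}{47} \approx -1.0638$)
$F c{\left(Y{\left(-4,-2 \right)} \right)} + o{\left(10 \right)} = \left(- \frac{50}{47}\right) \frac{1}{6} + \frac{3 \left(-1 - 10^{\frac{3}{2}}\right)}{-6 + 10} = - \frac{25}{141} + \frac{3 \left(-1 - 10 \sqrt{10}\right)}{4} = - \frac{25}{141} + 3 \cdot \frac{1}{4} \left(-1 - 10 \sqrt{10}\right) = - \frac{25}{141} - \left(\frac{3}{4} + \frac{15 \sqrt{10}}{2}\right) = - \frac{523}{564} - \frac{15 \sqrt{10}}{2}$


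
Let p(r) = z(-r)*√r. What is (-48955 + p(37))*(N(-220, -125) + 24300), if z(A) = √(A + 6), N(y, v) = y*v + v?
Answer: -2529749625 + 51675*I*√1147 ≈ -2.5298e+9 + 1.7501e+6*I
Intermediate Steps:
N(y, v) = v + v*y (N(y, v) = v*y + v = v + v*y)
z(A) = √(6 + A)
p(r) = √r*√(6 - r) (p(r) = √(6 - r)*√r = √r*√(6 - r))
(-48955 + p(37))*(N(-220, -125) + 24300) = (-48955 + √37*√(6 - 1*37))*(-125*(1 - 220) + 24300) = (-48955 + √37*√(6 - 37))*(-125*(-219) + 24300) = (-48955 + √37*√(-31))*(27375 + 24300) = (-48955 + √37*(I*√31))*51675 = (-48955 + I*√1147)*51675 = -2529749625 + 51675*I*√1147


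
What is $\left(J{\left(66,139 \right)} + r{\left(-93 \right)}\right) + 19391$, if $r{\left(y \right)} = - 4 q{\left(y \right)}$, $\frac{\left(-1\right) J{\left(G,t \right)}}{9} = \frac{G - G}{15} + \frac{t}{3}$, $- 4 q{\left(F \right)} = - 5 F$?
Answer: $19439$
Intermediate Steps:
$q{\left(F \right)} = \frac{5 F}{4}$ ($q{\left(F \right)} = - \frac{\left(-5\right) F}{4} = \frac{5 F}{4}$)
$J{\left(G,t \right)} = - 3 t$ ($J{\left(G,t \right)} = - 9 \left(\frac{G - G}{15} + \frac{t}{3}\right) = - 9 \left(0 \cdot \frac{1}{15} + t \frac{1}{3}\right) = - 9 \left(0 + \frac{t}{3}\right) = - 9 \frac{t}{3} = - 3 t$)
$r{\left(y \right)} = - 5 y$ ($r{\left(y \right)} = - 4 \frac{5 y}{4} = - 5 y$)
$\left(J{\left(66,139 \right)} + r{\left(-93 \right)}\right) + 19391 = \left(\left(-3\right) 139 - -465\right) + 19391 = \left(-417 + 465\right) + 19391 = 48 + 19391 = 19439$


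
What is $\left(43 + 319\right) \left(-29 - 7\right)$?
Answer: $-13032$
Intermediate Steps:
$\left(43 + 319\right) \left(-29 - 7\right) = 362 \left(-36\right) = -13032$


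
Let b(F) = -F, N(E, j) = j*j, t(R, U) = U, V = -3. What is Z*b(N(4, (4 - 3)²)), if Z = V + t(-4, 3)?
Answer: 0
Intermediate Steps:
N(E, j) = j²
Z = 0 (Z = -3 + 3 = 0)
Z*b(N(4, (4 - 3)²)) = 0*(-((4 - 3)²)²) = 0*(-(1²)²) = 0*(-1*1²) = 0*(-1*1) = 0*(-1) = 0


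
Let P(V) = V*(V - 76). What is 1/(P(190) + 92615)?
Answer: 1/114275 ≈ 8.7508e-6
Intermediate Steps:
P(V) = V*(-76 + V)
1/(P(190) + 92615) = 1/(190*(-76 + 190) + 92615) = 1/(190*114 + 92615) = 1/(21660 + 92615) = 1/114275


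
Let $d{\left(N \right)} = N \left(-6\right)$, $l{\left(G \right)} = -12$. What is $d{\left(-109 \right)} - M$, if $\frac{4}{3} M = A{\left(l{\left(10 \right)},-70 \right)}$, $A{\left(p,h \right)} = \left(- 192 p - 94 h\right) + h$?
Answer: $- \frac{11913}{2} \approx -5956.5$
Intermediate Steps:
$A{\left(p,h \right)} = - 192 p - 93 h$
$M = \frac{13221}{2}$ ($M = \frac{3 \left(\left(-192\right) \left(-12\right) - -6510\right)}{4} = \frac{3 \left(2304 + 6510\right)}{4} = \frac{3}{4} \cdot 8814 = \frac{13221}{2} \approx 6610.5$)
$d{\left(N \right)} = - 6 N$
$d{\left(-109 \right)} - M = \left(-6\right) \left(-109\right) - \frac{13221}{2} = 654 - \frac{13221}{2} = - \frac{11913}{2}$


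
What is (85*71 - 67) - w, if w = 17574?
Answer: -11606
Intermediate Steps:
(85*71 - 67) - w = (85*71 - 67) - 1*17574 = (6035 - 67) - 17574 = 5968 - 17574 = -11606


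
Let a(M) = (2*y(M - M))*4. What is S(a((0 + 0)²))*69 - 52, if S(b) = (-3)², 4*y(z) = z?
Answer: 569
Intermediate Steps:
y(z) = z/4
a(M) = 0 (a(M) = (2*((M - M)/4))*4 = (2*((¼)*0))*4 = (2*0)*4 = 0*4 = 0)
S(b) = 9
S(a((0 + 0)²))*69 - 52 = 9*69 - 52 = 621 - 52 = 569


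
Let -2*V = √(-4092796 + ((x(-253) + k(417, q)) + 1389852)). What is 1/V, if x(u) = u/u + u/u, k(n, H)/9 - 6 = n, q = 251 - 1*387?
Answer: 2*I*√2699135/2699135 ≈ 0.0012174*I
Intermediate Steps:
q = -136 (q = 251 - 387 = -136)
k(n, H) = 54 + 9*n
x(u) = 2 (x(u) = 1 + 1 = 2)
V = -I*√2699135/2 (V = -√(-4092796 + ((2 + (54 + 9*417)) + 1389852))/2 = -√(-4092796 + ((2 + (54 + 3753)) + 1389852))/2 = -√(-4092796 + ((2 + 3807) + 1389852))/2 = -√(-4092796 + (3809 + 1389852))/2 = -√(-4092796 + 1393661)/2 = -I*√2699135/2 ≈ -821.45*I)
1/V = 1/(-I*√2699135/2) = 2*I*√2699135/2699135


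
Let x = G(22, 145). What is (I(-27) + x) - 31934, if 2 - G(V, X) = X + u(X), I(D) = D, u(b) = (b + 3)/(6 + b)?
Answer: -4847852/151 ≈ -32105.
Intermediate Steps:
u(b) = (3 + b)/(6 + b)
G(V, X) = 2 - X - (3 + X)/(6 + X) (G(V, X) = 2 - (X + (3 + X)/(6 + X)) = 2 + (-X - (3 + X)/(6 + X)) = 2 - X - (3 + X)/(6 + X))
x = -21741/151 (x = (9 - 1*145² - 5*145)/(6 + 145) = (9 - 1*21025 - 725)/151 = (9 - 21025 - 725)/151 = (1/151)*(-21741) = -21741/151 ≈ -143.98)
(I(-27) + x) - 31934 = (-27 - 21741/151) - 31934 = -25818/151 - 31934 = -4847852/151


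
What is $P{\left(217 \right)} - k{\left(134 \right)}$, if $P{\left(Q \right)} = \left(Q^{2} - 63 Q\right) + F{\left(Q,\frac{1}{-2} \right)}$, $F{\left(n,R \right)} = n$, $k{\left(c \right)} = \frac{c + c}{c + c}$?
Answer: $33634$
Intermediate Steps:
$k{\left(c \right)} = 1$ ($k{\left(c \right)} = \frac{2 c}{2 c} = 2 c \frac{1}{2 c} = 1$)
$P{\left(Q \right)} = Q^{2} - 62 Q$ ($P{\left(Q \right)} = \left(Q^{2} - 63 Q\right) + Q = Q^{2} - 62 Q$)
$P{\left(217 \right)} - k{\left(134 \right)} = 217 \left(-62 + 217\right) - 1 = 217 \cdot 155 - 1 = 33635 - 1 = 33634$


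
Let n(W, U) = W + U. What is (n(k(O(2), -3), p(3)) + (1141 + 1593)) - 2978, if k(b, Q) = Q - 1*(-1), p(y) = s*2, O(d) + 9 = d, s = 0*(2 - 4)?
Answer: -246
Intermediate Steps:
s = 0 (s = 0*(-2) = 0)
O(d) = -9 + d
p(y) = 0 (p(y) = 0*2 = 0)
k(b, Q) = 1 + Q (k(b, Q) = Q + 1 = 1 + Q)
n(W, U) = U + W
(n(k(O(2), -3), p(3)) + (1141 + 1593)) - 2978 = ((0 + (1 - 3)) + (1141 + 1593)) - 2978 = ((0 - 2) + 2734) - 2978 = (-2 + 2734) - 2978 = 2732 - 2978 = -246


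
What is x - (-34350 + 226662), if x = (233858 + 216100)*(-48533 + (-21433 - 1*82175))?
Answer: -68457252390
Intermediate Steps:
x = -68457060078 (x = 449958*(-48533 + (-21433 - 82175)) = 449958*(-48533 - 103608) = 449958*(-152141) = -68457060078)
x - (-34350 + 226662) = -68457060078 - (-34350 + 226662) = -68457060078 - 1*192312 = -68457060078 - 192312 = -68457252390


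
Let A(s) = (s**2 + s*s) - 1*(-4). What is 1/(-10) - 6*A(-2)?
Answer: -721/10 ≈ -72.100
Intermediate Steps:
A(s) = 4 + 2*s**2 (A(s) = (s**2 + s**2) + 4 = 2*s**2 + 4 = 4 + 2*s**2)
1/(-10) - 6*A(-2) = 1/(-10) - 6*(4 + 2*(-2)**2) = -1/10 - 6*(4 + 2*4) = -1/10 - 6*(4 + 8) = -1/10 - 6*12 = -1/10 - 72 = -721/10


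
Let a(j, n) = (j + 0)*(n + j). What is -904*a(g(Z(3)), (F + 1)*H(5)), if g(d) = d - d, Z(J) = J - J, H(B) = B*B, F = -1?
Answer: 0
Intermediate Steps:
H(B) = B²
Z(J) = 0
g(d) = 0
a(j, n) = j*(j + n)
-904*a(g(Z(3)), (F + 1)*H(5)) = -0*(0 + (-1 + 1)*5²) = -0*(0 + 0*25) = -0*(0 + 0) = -0*0 = -904*0 = 0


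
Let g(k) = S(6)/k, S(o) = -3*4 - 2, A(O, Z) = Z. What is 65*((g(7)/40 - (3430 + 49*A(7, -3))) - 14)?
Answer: -857233/4 ≈ -2.1431e+5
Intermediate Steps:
S(o) = -14 (S(o) = -12 - 2 = -14)
g(k) = -14/k
65*((g(7)/40 - (3430 + 49*A(7, -3))) - 14) = 65*((-14/7/40 - 49/(1/(-3 + 70))) - 14) = 65*((-14*⅐*(1/40) - 49/(1/67)) - 14) = 65*((-2*1/40 - 49/1/67) - 14) = 65*((-1/20 - 49*67) - 14) = 65*((-1/20 - 3283) - 14) = 65*(-65661/20 - 14) = 65*(-65941/20) = -857233/4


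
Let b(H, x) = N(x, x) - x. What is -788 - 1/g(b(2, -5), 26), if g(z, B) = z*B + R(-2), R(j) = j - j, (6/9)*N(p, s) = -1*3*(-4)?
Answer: -471225/598 ≈ -788.00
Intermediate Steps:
N(p, s) = 18 (N(p, s) = 3*(-1*3*(-4))/2 = 3*(-3*(-4))/2 = (3/2)*12 = 18)
R(j) = 0
b(H, x) = 18 - x
g(z, B) = B*z (g(z, B) = z*B + 0 = B*z + 0 = B*z)
-788 - 1/g(b(2, -5), 26) = -788 - 1/(26*(18 - 1*(-5))) = -788 - 1/(26*(18 + 5)) = -788 - 1/(26*23) = -788 - 1/598 = -471225/598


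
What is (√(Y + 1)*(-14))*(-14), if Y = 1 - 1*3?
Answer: 196*I ≈ 196.0*I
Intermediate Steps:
Y = -2 (Y = 1 - 3 = -2)
(√(Y + 1)*(-14))*(-14) = (√(-2 + 1)*(-14))*(-14) = (√(-1)*(-14))*(-14) = (I*(-14))*(-14) = -14*I*(-14) = 196*I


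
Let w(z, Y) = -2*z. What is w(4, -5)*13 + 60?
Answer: -44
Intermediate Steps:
w(4, -5)*13 + 60 = -2*4*13 + 60 = -8*13 + 60 = -104 + 60 = -44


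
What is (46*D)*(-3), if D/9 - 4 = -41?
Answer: 45954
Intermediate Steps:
D = -333 (D = 36 + 9*(-41) = 36 - 369 = -333)
(46*D)*(-3) = (46*(-333))*(-3) = -15318*(-3) = 45954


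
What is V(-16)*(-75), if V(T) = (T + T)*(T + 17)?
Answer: 2400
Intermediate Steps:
V(T) = 2*T*(17 + T) (V(T) = (2*T)*(17 + T) = 2*T*(17 + T))
V(-16)*(-75) = (2*(-16)*(17 - 16))*(-75) = (2*(-16)*1)*(-75) = -32*(-75) = 2400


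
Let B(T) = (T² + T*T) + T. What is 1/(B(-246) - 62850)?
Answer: 1/57936 ≈ 1.7260e-5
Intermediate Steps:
B(T) = T + 2*T² (B(T) = (T² + T²) + T = 2*T² + T = T + 2*T²)
1/(B(-246) - 62850) = 1/(-246*(1 + 2*(-246)) - 62850) = 1/(-246*(1 - 492) - 62850) = 1/(-246*(-491) - 62850) = 1/(120786 - 62850) = 1/57936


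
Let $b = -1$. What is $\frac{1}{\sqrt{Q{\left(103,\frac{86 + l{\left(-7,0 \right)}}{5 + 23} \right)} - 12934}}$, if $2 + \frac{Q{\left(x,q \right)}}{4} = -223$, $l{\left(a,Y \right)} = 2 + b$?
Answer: $- \frac{i \sqrt{13834}}{13834} \approx - 0.0085021 i$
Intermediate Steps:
$l{\left(a,Y \right)} = 1$ ($l{\left(a,Y \right)} = 2 - 1 = 1$)
$Q{\left(x,q \right)} = -900$ ($Q{\left(x,q \right)} = -8 + 4 \left(-223\right) = -8 - 892 = -900$)
$\frac{1}{\sqrt{Q{\left(103,\frac{86 + l{\left(-7,0 \right)}}{5 + 23} \right)} - 12934}} = \frac{1}{\sqrt{-900 - 12934}} = \frac{1}{\sqrt{-13834}} = \frac{1}{i \sqrt{13834}} = - \frac{i \sqrt{13834}}{13834}$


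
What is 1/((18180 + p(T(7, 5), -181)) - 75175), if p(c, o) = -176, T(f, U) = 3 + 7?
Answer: -1/57171 ≈ -1.7491e-5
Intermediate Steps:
T(f, U) = 10
1/((18180 + p(T(7, 5), -181)) - 75175) = 1/((18180 - 176) - 75175) = 1/(18004 - 75175) = 1/(-57171) = -1/57171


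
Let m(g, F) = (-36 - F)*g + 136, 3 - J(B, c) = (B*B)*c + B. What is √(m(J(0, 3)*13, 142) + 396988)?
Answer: √390182 ≈ 624.65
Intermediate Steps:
J(B, c) = 3 - B - c*B² (J(B, c) = 3 - ((B*B)*c + B) = 3 - (B²*c + B) = 3 - (c*B² + B) = 3 - (B + c*B²) = 3 + (-B - c*B²) = 3 - B - c*B²)
m(g, F) = 136 + g*(-36 - F) (m(g, F) = g*(-36 - F) + 136 = 136 + g*(-36 - F))
√(m(J(0, 3)*13, 142) + 396988) = √((136 - 36*(3 - 1*0 - 1*3*0²)*13 - 1*142*(3 - 1*0 - 1*3*0²)*13) + 396988) = √((136 - 36*(3 + 0 - 1*3*0)*13 - 1*142*(3 + 0 - 1*3*0)*13) + 396988) = √((136 - 36*(3 + 0 + 0)*13 - 1*142*(3 + 0 + 0)*13) + 396988) = √((136 - 108*13 - 1*142*3*13) + 396988) = √((136 - 36*39 - 1*142*39) + 396988) = √((136 - 1404 - 5538) + 396988) = √(-6806 + 396988) = √390182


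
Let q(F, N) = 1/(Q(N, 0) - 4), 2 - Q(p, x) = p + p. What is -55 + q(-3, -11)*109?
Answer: -991/20 ≈ -49.550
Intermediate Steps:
Q(p, x) = 2 - 2*p (Q(p, x) = 2 - (p + p) = 2 - 2*p)
q(F, N) = 1/(-2 - 2*N) (q(F, N) = 1/((2 - 2*N) - 4) = 1/(-2 - 2*N))
-55 + q(-3, -11)*109 = -55 - 1/(2 + 2*(-11))*109 = -55 - 1/(2 - 22)*109 = -55 - 1/(-20)*109 = -55 - 1*(-1/20)*109 = -55 + (1/20)*109 = -55 + 109/20 = -991/20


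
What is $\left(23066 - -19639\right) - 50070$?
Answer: $-7365$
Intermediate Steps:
$\left(23066 - -19639\right) - 50070 = \left(23066 + 19639\right) - 50070 = 42705 - 50070 = -7365$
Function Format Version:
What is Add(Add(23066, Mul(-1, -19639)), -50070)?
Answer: -7365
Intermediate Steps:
Add(Add(23066, Mul(-1, -19639)), -50070) = Add(Add(23066, 19639), -50070) = Add(42705, -50070) = -7365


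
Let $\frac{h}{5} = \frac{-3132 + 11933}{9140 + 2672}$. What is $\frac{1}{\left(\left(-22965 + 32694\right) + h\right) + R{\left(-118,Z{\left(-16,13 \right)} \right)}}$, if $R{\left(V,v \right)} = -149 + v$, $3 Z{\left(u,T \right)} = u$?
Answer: $\frac{35436}{339419903} \approx 0.0001044$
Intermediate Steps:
$h = \frac{44005}{11812}$ ($h = 5 \frac{-3132 + 11933}{9140 + 2672} = 5 \cdot \frac{8801}{11812} = \frac{44005}{11812} \approx 3.7254$)
$Z{\left(u,T \right)} = \frac{u}{3}$
$\frac{1}{\left(\left(-22965 + 32694\right) + h\right) + R{\left(-118,Z{\left(-16,13 \right)} \right)}} = \frac{1}{\left(\left(-22965 + 32694\right) + \frac{44005}{11812}\right) + \left(-149 + \frac{1}{3} \left(-16\right)\right)} = \frac{1}{\left(9729 + \frac{44005}{11812}\right) - \frac{463}{3}} = \frac{1}{\frac{114962953}{11812} - \frac{463}{3}} = \frac{1}{\frac{339419903}{35436}} = \frac{35436}{339419903}$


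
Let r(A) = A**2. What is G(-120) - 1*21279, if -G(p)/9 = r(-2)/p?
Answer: -212787/10 ≈ -21279.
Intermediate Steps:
G(p) = -36/p (G(p) = -9*(-2)**2/p = -36/p)
G(-120) - 1*21279 = -36/(-120) - 1*21279 = -36*(-1/120) - 21279 = 3/10 - 21279 = -212787/10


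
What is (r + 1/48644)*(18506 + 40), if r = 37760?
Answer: 17032622670393/24322 ≈ 7.0030e+8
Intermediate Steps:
(r + 1/48644)*(18506 + 40) = (37760 + 1/48644)*(18506 + 40) = (37760 + 1/48644)*18546 = (1836797441/48644)*18546 = 17032622670393/24322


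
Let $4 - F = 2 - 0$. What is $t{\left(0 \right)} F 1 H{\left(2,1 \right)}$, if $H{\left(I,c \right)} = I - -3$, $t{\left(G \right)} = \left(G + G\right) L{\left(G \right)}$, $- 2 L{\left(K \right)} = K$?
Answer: $0$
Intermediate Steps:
$L{\left(K \right)} = - \frac{K}{2}$
$t{\left(G \right)} = - G^{2}$ ($t{\left(G \right)} = \left(G + G\right) \left(- \frac{G}{2}\right) = 2 G \left(- \frac{G}{2}\right) = - G^{2}$)
$F = 2$ ($F = 4 - \left(2 - 0\right) = 4 - \left(2 + 0\right) = 4 - 2 = 2$)
$H{\left(I,c \right)} = 3 + I$ ($H{\left(I,c \right)} = I + 3 = 3 + I$)
$t{\left(0 \right)} F 1 H{\left(2,1 \right)} = - 0^{2} \cdot 2 \cdot 1 \left(3 + 2\right) = \left(-1\right) 0 \cdot 2 \cdot 5 = 0 \cdot 10 = 0$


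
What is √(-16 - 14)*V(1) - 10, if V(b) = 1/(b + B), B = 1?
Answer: -10 + I*√30/2 ≈ -10.0 + 2.7386*I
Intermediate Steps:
V(b) = 1/(1 + b) (V(b) = 1/(b + 1) = 1/(1 + b))
√(-16 - 14)*V(1) - 10 = √(-16 - 14)/(1 + 1) - 10 = √(-30)/2 - 10 = (I*√30)*(½) - 10 = I*√30/2 - 10 = -10 + I*√30/2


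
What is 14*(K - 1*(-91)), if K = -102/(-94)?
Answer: 60592/47 ≈ 1289.2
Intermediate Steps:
K = 51/47 (K = -102*(-1/94) = 51/47 ≈ 1.0851)
14*(K - 1*(-91)) = 14*(51/47 - 1*(-91)) = 14*(51/47 + 91) = 14*(4328/47) = 60592/47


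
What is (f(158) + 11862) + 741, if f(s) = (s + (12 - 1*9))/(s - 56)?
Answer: 1285667/102 ≈ 12605.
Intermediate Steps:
f(s) = (3 + s)/(-56 + s) (f(s) = (s + (12 - 9))/(-56 + s) = (s + 3)/(-56 + s) = (3 + s)/(-56 + s))
(f(158) + 11862) + 741 = ((3 + 158)/(-56 + 158) + 11862) + 741 = (161/102 + 11862) + 741 = 1210085/102 + 741 = 1285667/102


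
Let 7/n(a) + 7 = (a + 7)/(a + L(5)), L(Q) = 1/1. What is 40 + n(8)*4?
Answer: 139/4 ≈ 34.750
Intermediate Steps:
L(Q) = 1
n(a) = 7/(-7 + (7 + a)/(1 + a)) (n(a) = 7/(-7 + (a + 7)/(a + 1)) = 7/(-7 + (7 + a)/(1 + a)))
40 + n(8)*4 = 40 + ((7/6)*(-1 - 1*8)/8)*4 = 40 + ((7/6)*(⅛)*(-1 - 8))*4 = 40 + ((7/6)*(⅛)*(-9))*4 = 40 - 21/16*4 = 40 - 21/4 = 139/4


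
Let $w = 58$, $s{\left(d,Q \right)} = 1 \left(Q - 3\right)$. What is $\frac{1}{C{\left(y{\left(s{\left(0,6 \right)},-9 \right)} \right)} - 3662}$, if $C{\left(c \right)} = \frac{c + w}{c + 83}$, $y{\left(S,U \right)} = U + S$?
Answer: $- \frac{77}{281922} \approx -0.00027313$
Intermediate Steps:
$s{\left(d,Q \right)} = -3 + Q$ ($s{\left(d,Q \right)} = 1 \left(-3 + Q\right) = -3 + Q$)
$y{\left(S,U \right)} = S + U$
$C{\left(c \right)} = \frac{58 + c}{83 + c}$ ($C{\left(c \right)} = \frac{c + 58}{c + 83} = \frac{58 + c}{83 + c}$)
$\frac{1}{C{\left(y{\left(s{\left(0,6 \right)},-9 \right)} \right)} - 3662} = \frac{1}{\frac{58 + \left(\left(-3 + 6\right) - 9\right)}{83 + \left(\left(-3 + 6\right) - 9\right)} - 3662} = \frac{1}{\frac{58 + \left(3 - 9\right)}{83 + \left(3 - 9\right)} - 3662} = \frac{1}{\frac{58 - 6}{83 - 6} - 3662} = \frac{1}{\frac{1}{77} \cdot 52 - 3662} = \frac{1}{\frac{52}{77} - 3662} = \frac{1}{- \frac{281922}{77}} = - \frac{77}{281922}$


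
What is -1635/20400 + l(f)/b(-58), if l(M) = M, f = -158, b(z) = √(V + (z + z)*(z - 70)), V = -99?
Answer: -109/1360 - 158*√301/2107 ≈ -1.3811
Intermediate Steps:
b(z) = √(-99 + 2*z*(-70 + z)) (b(z) = √(-99 + (z + z)*(z - 70)) = √(-99 + (2*z)*(-70 + z)) = √(-99 + 2*z*(-70 + z)))
-1635/20400 + l(f)/b(-58) = -1635/20400 - 158/√(-99 - 140*(-58) + 2*(-58)²) = -1635*1/20400 - 158/√(-99 + 8120 + 2*3364) = -109/1360 - 158/√(-99 + 8120 + 6728) = -109/1360 - 158*√301/2107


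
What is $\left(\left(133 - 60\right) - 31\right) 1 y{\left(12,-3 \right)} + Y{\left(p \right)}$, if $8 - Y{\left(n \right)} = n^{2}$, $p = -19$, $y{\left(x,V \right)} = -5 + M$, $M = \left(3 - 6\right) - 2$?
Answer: $-773$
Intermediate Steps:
$M = -5$ ($M = \left(3 - 6\right) - 2 = -3 - 2 = -5$)
$y{\left(x,V \right)} = -10$ ($y{\left(x,V \right)} = -5 - 5 = -10$)
$Y{\left(n \right)} = 8 - n^{2}$
$\left(\left(133 - 60\right) - 31\right) 1 y{\left(12,-3 \right)} + Y{\left(p \right)} = \left(\left(133 - 60\right) - 31\right) 1 \left(-10\right) + \left(8 - \left(-19\right)^{2}\right) = \left(73 - 31\right) \left(-10\right) + \left(8 - 361\right) = 42 \left(-10\right) + \left(8 - 361\right) = -420 - 353 = -773$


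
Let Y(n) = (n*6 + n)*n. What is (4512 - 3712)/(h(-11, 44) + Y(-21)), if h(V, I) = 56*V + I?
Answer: 160/503 ≈ 0.31809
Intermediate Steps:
Y(n) = 7*n**2 (Y(n) = (6*n + n)*n = (7*n)*n = 7*n**2)
h(V, I) = I + 56*V
(4512 - 3712)/(h(-11, 44) + Y(-21)) = (4512 - 3712)/((44 + 56*(-11)) + 7*(-21)**2) = 800/((44 - 616) + 7*441) = 800/(-572 + 3087) = 800/2515 = 800*(1/2515) = 160/503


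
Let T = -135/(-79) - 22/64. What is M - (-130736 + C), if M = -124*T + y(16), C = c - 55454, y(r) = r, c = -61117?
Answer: 156201155/632 ≈ 2.4715e+5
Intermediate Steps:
T = 3451/2528 (T = -135*(-1/79) - 22*1/64 = 135/79 - 11/32 = 3451/2528 ≈ 1.3651)
C = -116571 (C = -61117 - 55454 = -116571)
M = -96869/632 (M = -124*3451/2528 + 16 = -106981/632 + 16 = -96869/632 ≈ -153.27)
M - (-130736 + C) = -96869/632 - (-130736 - 116571) = -96869/632 - 1*(-247307) = -96869/632 + 247307 = 156201155/632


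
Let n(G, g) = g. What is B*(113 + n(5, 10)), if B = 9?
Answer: 1107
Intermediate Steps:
B*(113 + n(5, 10)) = 9*(113 + 10) = 9*123 = 1107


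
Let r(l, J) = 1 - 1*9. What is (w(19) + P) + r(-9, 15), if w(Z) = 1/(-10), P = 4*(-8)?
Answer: -401/10 ≈ -40.100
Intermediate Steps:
P = -32
r(l, J) = -8 (r(l, J) = 1 - 9 = -8)
w(Z) = -1/10
(w(19) + P) + r(-9, 15) = (-1/10 - 32) - 8 = -321/10 - 8 = -401/10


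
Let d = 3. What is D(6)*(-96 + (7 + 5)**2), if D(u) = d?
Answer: 144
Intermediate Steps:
D(u) = 3
D(6)*(-96 + (7 + 5)**2) = 3*(-96 + (7 + 5)**2) = 3*(-96 + 12**2) = 3*(-96 + 144) = 3*48 = 144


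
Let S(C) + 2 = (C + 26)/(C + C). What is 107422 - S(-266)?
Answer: 14287332/133 ≈ 1.0742e+5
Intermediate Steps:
S(C) = -2 + (26 + C)/(2*C) (S(C) = -2 + (C + 26)/(C + C) = -2 + (26 + C)/((2*C)) = -2 + (26 + C)*(1/(2*C)) = -2 + (26 + C)/(2*C))
107422 - S(-266) = 107422 - (-3/2 + 13/(-266)) = 107422 - (-3/2 + 13*(-1/266)) = 107422 - (-3/2 - 13/266) = 107422 - 1*(-206/133) = 107422 + 206/133 = 14287332/133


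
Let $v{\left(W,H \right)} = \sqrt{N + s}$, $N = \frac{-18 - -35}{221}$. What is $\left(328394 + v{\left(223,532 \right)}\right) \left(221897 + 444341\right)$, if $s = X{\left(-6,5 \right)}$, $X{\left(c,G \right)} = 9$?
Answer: $218788561772 + \frac{666238 \sqrt{1534}}{13} \approx 2.1879 \cdot 10^{11}$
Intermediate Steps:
$s = 9$
$N = \frac{1}{13}$ ($N = \left(-18 + 35\right) \frac{1}{221} = 17 \cdot \frac{1}{221} = \frac{1}{13} \approx 0.076923$)
$v{\left(W,H \right)} = \frac{\sqrt{1534}}{13}$ ($v{\left(W,H \right)} = \sqrt{\frac{1}{13} + 9} = \sqrt{\frac{118}{13}} = \frac{\sqrt{1534}}{13}$)
$\left(328394 + v{\left(223,532 \right)}\right) \left(221897 + 444341\right) = \left(328394 + \frac{\sqrt{1534}}{13}\right) \left(221897 + 444341\right) = \left(328394 + \frac{\sqrt{1534}}{13}\right) 666238 = 218788561772 + \frac{666238 \sqrt{1534}}{13}$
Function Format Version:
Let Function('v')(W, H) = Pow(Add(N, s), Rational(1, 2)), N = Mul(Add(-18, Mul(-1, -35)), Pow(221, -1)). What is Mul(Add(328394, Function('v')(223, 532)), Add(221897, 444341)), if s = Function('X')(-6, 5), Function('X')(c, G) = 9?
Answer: Add(218788561772, Mul(Rational(666238, 13), Pow(1534, Rational(1, 2)))) ≈ 2.1879e+11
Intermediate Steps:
s = 9
N = Rational(1, 13) (N = Mul(Add(-18, 35), Rational(1, 221)) = Mul(17, Rational(1, 221)) = Rational(1, 13) ≈ 0.076923)
Function('v')(W, H) = Mul(Rational(1, 13), Pow(1534, Rational(1, 2))) (Function('v')(W, H) = Pow(Add(Rational(1, 13), 9), Rational(1, 2)) = Pow(Rational(118, 13), Rational(1, 2)) = Mul(Rational(1, 13), Pow(1534, Rational(1, 2))))
Mul(Add(328394, Function('v')(223, 532)), Add(221897, 444341)) = Mul(Add(328394, Mul(Rational(1, 13), Pow(1534, Rational(1, 2)))), Add(221897, 444341)) = Mul(Add(328394, Mul(Rational(1, 13), Pow(1534, Rational(1, 2)))), 666238) = Add(218788561772, Mul(Rational(666238, 13), Pow(1534, Rational(1, 2))))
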